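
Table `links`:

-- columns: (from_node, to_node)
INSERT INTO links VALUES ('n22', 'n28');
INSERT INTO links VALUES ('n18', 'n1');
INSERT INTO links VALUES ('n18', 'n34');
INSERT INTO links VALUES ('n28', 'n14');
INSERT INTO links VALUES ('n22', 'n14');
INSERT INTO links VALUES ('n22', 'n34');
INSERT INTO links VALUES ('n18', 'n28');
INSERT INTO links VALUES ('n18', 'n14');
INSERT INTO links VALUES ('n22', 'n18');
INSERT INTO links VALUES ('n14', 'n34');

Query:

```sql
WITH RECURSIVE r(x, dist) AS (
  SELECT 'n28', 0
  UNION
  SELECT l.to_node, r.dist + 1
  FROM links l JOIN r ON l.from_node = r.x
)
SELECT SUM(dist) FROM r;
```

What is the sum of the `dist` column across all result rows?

3

Base: (n28, dist=0).
Iteration 1: edges from {n28} -> (n14, dist=1).
Iteration 2: edges from {n14} -> (n34, dist=2).
Iteration 3: no outgoing edges from {n34}; recursion stops.
SUM(dist) = 0 + 1 + 2 = 3.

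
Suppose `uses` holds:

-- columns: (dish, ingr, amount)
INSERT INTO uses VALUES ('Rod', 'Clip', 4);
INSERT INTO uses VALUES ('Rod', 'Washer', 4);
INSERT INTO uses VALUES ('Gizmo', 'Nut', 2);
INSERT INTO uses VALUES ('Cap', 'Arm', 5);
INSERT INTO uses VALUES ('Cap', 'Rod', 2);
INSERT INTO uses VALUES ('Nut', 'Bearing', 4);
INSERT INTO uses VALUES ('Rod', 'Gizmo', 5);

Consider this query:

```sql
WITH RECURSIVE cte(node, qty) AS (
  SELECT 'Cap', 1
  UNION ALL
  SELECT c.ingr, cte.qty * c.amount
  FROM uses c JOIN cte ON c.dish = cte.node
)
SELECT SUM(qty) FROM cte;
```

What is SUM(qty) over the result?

134

Base: (Cap, qty=1).
Iteration 1: components of {Cap} -> Arm = 1*5 = 5, Rod = 1*2 = 2.
Iteration 2: components of {Arm,Rod} -> Clip = 2*4 = 8, Gizmo = 2*5 = 10, Washer = 2*4 = 8.
Iteration 3: components of {Clip,Gizmo,Washer} -> Nut = 10*2 = 20.
Iteration 4: components of {Nut} -> Bearing = 20*4 = 80.
Iteration 5: no further components; recursion stops.
SUM(qty) = 1 + 2 + 5 + 8 + 10 + 8 + 20 + 80 = 134.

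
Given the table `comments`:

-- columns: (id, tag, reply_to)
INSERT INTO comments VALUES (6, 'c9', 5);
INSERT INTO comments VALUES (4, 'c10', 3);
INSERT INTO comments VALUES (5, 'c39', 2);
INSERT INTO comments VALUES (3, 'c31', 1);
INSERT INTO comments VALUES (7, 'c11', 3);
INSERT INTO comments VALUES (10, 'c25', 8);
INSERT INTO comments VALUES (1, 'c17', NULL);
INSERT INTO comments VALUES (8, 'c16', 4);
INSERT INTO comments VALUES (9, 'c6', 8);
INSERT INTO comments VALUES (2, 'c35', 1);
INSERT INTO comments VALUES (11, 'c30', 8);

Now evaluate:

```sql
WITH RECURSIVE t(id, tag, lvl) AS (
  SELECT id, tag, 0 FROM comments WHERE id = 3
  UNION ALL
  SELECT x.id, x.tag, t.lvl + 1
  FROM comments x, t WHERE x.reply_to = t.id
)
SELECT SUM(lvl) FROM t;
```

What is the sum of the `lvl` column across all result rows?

13

Base: id=3 (c31) at lvl 0.
Iteration 1: rows with reply_to in {3} -> c10 (id 4, lvl 1), c11 (id 7, lvl 1).
Iteration 2: rows with reply_to in {4,7} -> c16 (id 8, lvl 2).
Iteration 3: rows with reply_to in {8} -> c6 (id 9, lvl 3), c25 (id 10, lvl 3), c30 (id 11, lvl 3).
Iteration 4: no rows with reply_to in {9,10,11}; recursion stops.
SUM(lvl) = 0 + 1 + 1 + 2 + 3 + 3 + 3 = 13.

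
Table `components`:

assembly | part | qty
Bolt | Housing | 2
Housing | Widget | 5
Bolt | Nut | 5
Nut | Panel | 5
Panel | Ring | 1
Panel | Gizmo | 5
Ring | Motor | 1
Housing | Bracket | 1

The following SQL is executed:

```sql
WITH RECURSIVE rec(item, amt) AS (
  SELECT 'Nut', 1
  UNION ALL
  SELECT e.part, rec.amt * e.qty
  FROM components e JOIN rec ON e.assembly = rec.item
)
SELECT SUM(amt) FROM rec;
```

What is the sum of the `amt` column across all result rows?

41

Base: (Nut, amt=1).
Iteration 1: components of {Nut} -> Panel = 1*5 = 5.
Iteration 2: components of {Panel} -> Gizmo = 5*5 = 25, Ring = 5*1 = 5.
Iteration 3: components of {Gizmo,Ring} -> Motor = 5*1 = 5.
Iteration 4: no further components; recursion stops.
SUM(amt) = 1 + 5 + 5 + 25 + 5 = 41.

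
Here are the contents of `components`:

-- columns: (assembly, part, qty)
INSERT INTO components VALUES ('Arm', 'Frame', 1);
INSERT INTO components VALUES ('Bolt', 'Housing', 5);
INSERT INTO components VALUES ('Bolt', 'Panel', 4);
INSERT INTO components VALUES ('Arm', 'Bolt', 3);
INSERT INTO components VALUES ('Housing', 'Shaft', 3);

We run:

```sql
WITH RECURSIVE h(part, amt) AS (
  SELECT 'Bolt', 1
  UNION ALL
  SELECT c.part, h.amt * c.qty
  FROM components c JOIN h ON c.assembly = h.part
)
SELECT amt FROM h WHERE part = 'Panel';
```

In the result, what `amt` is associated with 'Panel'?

Base: (Bolt, amt=1).
Iteration 1: components of {Bolt} -> Housing = 1*5 = 5, Panel = 1*4 = 4.
Iteration 2: components of {Housing,Panel} -> Shaft = 5*3 = 15.
Iteration 3: no further components; recursion stops.

4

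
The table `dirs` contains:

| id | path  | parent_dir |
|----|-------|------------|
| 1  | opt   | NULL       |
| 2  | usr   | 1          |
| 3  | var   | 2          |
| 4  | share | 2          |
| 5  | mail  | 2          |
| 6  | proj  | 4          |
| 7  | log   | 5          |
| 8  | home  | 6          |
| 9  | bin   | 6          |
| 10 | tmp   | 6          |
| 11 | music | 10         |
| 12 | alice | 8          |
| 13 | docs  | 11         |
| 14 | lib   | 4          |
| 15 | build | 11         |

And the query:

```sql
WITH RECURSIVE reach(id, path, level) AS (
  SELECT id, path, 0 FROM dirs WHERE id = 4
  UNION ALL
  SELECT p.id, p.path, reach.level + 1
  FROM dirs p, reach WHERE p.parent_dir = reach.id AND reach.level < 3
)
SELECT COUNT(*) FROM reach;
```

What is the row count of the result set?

8

Base: id=4 (share) at level 0.
Iteration 1: rows with parent_dir in {4} -> proj (id 6, level 1), lib (id 14, level 1).
Iteration 2: rows with parent_dir in {6,14} -> home (id 8, level 2), bin (id 9, level 2), tmp (id 10, level 2).
Iteration 3: rows with parent_dir in {8,9,10} -> music (id 11, level 3), alice (id 12, level 3).
Iteration 4: level < 3 fails for all current rows; recursion stops.
Total rows emitted: 8.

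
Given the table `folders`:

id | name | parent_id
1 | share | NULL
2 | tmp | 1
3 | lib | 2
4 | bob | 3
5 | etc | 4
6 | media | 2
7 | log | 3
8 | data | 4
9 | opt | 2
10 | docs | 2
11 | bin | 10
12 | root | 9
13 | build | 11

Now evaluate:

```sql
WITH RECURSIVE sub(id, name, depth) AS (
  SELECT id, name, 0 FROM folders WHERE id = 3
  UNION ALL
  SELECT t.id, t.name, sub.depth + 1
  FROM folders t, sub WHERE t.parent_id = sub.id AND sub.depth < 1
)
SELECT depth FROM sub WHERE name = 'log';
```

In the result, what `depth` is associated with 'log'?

1

Base: id=3 (lib) at depth 0.
Iteration 1: rows with parent_id in {3} -> bob (id 4, depth 1), log (id 7, depth 1).
Iteration 2: depth < 1 fails for all current rows; recursion stops.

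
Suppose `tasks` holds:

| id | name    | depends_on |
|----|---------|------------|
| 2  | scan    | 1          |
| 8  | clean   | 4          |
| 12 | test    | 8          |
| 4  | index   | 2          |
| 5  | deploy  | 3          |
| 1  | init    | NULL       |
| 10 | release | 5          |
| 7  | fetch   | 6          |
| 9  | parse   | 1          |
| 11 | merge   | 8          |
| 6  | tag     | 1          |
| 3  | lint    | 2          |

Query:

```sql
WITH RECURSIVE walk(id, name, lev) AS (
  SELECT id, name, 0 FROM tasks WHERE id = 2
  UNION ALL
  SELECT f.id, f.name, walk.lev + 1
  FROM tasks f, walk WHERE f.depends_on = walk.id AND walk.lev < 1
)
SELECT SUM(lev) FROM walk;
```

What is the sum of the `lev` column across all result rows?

2

Base: id=2 (scan) at lev 0.
Iteration 1: rows with depends_on in {2} -> lint (id 3, lev 1), index (id 4, lev 1).
Iteration 2: lev < 1 fails for all current rows; recursion stops.
SUM(lev) = 0 + 1 + 1 = 2.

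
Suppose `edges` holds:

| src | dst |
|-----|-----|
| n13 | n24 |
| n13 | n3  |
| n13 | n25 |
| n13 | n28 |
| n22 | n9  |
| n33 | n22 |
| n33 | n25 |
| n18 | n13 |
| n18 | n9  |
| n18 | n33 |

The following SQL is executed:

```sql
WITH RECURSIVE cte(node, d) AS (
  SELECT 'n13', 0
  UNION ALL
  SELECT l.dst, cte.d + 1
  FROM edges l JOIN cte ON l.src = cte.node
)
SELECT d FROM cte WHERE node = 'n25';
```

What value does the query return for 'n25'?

Base: (n13, d=0).
Iteration 1: edges from {n13} -> (n24, d=1), (n25, d=1), (n28, d=1), (n3, d=1).
Iteration 2: no outgoing edges from {n24,n25,n28,n3}; recursion stops.

1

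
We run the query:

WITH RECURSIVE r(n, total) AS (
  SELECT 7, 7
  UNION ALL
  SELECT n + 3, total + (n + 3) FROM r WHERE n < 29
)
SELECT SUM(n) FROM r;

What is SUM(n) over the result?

Base: n=7, total=7.
Iteration 1: 7 < 29 holds -> n = 7 + 3 = 10, total = 7 + 10 = 17.
Iteration 2: 10 < 29 holds -> n = 10 + 3 = 13, total = 17 + 13 = 30.
Iteration 3: 13 < 29 holds -> n = 13 + 3 = 16, total = 30 + 16 = 46.
Iteration 4: 16 < 29 holds -> n = 16 + 3 = 19, total = 46 + 19 = 65.
Iteration 5: 19 < 29 holds -> n = 19 + 3 = 22, total = 65 + 22 = 87.
Iteration 6: 22 < 29 holds -> n = 22 + 3 = 25, total = 87 + 25 = 112.
Iteration 7: 25 < 29 holds -> n = 25 + 3 = 28, total = 112 + 28 = 140.
Iteration 8: 28 < 29 holds -> n = 28 + 3 = 31, total = 140 + 31 = 171.
Iteration 9: 31 < 29 fails; recursion stops.
SUM(n) = 7 + 10 + 13 + 16 + 19 + 22 + 25 + 28 + 31 = 171.

171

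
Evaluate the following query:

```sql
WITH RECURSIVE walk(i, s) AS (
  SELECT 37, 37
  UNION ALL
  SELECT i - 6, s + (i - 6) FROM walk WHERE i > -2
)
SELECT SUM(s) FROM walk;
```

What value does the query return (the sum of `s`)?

Base: i=37, s=37.
Iteration 1: 37 > -2 holds -> i = 37 - 6 = 31, s = 37 + 31 = 68.
Iteration 2: 31 > -2 holds -> i = 31 - 6 = 25, s = 68 + 25 = 93.
Iteration 3: 25 > -2 holds -> i = 25 - 6 = 19, s = 93 + 19 = 112.
Iteration 4: 19 > -2 holds -> i = 19 - 6 = 13, s = 112 + 13 = 125.
Iteration 5: 13 > -2 holds -> i = 13 - 6 = 7, s = 125 + 7 = 132.
Iteration 6: 7 > -2 holds -> i = 7 - 6 = 1, s = 132 + 1 = 133.
Iteration 7: 1 > -2 holds -> i = 1 - 6 = -5, s = 133 + -5 = 128.
Iteration 8: -5 > -2 fails; recursion stops.
SUM(s) = 37 + 68 + 93 + 112 + 125 + 132 + 133 + 128 = 828.

828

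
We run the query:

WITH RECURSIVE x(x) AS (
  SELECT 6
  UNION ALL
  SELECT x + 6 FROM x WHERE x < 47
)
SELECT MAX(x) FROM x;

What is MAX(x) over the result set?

Base: x=6.
Iteration 1: 6 < 47 holds -> x = 6 + 6 = 12.
Iteration 2: 12 < 47 holds -> x = 12 + 6 = 18.
Iteration 3: 18 < 47 holds -> x = 18 + 6 = 24.
Iteration 4: 24 < 47 holds -> x = 24 + 6 = 30.
Iteration 5: 30 < 47 holds -> x = 30 + 6 = 36.
Iteration 6: 36 < 47 holds -> x = 36 + 6 = 42.
Iteration 7: 42 < 47 holds -> x = 42 + 6 = 48.
Iteration 8: 48 < 47 fails; recursion stops.
x values: 6, 12, 18, 24, 30, 36, 42, 48; the maximum is 48.

48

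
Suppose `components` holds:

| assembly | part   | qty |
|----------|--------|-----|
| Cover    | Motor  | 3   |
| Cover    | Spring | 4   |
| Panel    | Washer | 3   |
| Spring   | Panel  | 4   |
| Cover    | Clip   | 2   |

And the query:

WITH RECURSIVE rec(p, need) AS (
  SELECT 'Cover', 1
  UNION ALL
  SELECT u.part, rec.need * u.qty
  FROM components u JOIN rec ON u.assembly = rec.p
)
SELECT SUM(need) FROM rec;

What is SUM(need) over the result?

Base: (Cover, need=1).
Iteration 1: components of {Cover} -> Clip = 1*2 = 2, Motor = 1*3 = 3, Spring = 1*4 = 4.
Iteration 2: components of {Clip,Motor,Spring} -> Panel = 4*4 = 16.
Iteration 3: components of {Panel} -> Washer = 16*3 = 48.
Iteration 4: no further components; recursion stops.
SUM(need) = 1 + 3 + 2 + 4 + 16 + 48 = 74.

74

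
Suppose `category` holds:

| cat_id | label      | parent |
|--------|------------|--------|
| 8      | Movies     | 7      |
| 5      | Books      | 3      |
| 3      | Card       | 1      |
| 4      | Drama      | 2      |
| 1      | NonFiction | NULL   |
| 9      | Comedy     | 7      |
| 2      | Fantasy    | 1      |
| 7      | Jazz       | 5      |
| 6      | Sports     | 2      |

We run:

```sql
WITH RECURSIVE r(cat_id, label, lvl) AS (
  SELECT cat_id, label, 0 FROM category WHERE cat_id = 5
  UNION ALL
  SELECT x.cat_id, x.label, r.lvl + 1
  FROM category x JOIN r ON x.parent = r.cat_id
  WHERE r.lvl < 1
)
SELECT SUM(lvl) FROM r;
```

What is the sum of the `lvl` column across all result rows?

Base: cat_id=5 (Books) at lvl 0.
Iteration 1: rows with parent in {5} -> Jazz (id 7, lvl 1).
Iteration 2: lvl < 1 fails for all current rows; recursion stops.
SUM(lvl) = 0 + 1 = 1.

1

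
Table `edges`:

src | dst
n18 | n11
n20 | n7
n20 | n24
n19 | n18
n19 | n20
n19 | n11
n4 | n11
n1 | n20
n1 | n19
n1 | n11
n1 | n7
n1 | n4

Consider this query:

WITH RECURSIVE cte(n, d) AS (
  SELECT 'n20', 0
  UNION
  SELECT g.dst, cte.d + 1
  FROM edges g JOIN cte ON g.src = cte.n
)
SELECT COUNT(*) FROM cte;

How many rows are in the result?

3

Base: (n20, d=0).
Iteration 1: edges from {n20} -> (n24, d=1), (n7, d=1).
Iteration 2: no outgoing edges from {n24,n7}; recursion stops.
Total rows emitted: 3.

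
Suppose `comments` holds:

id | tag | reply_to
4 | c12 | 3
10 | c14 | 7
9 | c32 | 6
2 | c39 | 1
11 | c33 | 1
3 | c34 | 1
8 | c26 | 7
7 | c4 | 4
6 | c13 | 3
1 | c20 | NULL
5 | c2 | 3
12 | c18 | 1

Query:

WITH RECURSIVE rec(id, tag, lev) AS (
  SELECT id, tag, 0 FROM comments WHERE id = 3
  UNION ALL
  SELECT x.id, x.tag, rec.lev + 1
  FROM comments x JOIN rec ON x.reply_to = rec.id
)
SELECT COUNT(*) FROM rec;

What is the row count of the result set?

8

Base: id=3 (c34) at lev 0.
Iteration 1: rows with reply_to in {3} -> c12 (id 4, lev 1), c2 (id 5, lev 1), c13 (id 6, lev 1).
Iteration 2: rows with reply_to in {4,5,6} -> c4 (id 7, lev 2), c32 (id 9, lev 2).
Iteration 3: rows with reply_to in {7,9} -> c26 (id 8, lev 3), c14 (id 10, lev 3).
Iteration 4: no rows with reply_to in {8,10}; recursion stops.
Total rows emitted: 8.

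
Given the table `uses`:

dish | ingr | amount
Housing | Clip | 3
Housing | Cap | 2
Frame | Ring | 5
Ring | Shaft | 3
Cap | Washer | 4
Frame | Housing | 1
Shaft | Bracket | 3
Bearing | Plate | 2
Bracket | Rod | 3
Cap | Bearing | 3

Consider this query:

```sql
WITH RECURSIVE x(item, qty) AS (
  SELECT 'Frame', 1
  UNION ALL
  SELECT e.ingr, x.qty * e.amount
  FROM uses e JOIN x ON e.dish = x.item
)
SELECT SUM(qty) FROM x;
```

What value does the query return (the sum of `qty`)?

Base: (Frame, qty=1).
Iteration 1: components of {Frame} -> Housing = 1*1 = 1, Ring = 1*5 = 5.
Iteration 2: components of {Housing,Ring} -> Cap = 1*2 = 2, Clip = 1*3 = 3, Shaft = 5*3 = 15.
Iteration 3: components of {Cap,Clip,Shaft} -> Bearing = 2*3 = 6, Bracket = 15*3 = 45, Washer = 2*4 = 8.
Iteration 4: components of {Bearing,Bracket,Washer} -> Plate = 6*2 = 12, Rod = 45*3 = 135.
Iteration 5: no further components; recursion stops.
SUM(qty) = 1 + 5 + 1 + 15 + 2 + 3 + 45 + 8 + 6 + 135 + 12 = 233.

233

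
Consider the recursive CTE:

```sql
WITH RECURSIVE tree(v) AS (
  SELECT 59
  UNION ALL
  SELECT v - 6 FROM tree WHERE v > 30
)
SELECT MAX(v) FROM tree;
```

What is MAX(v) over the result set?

59

Base: v=59.
Iteration 1: 59 > 30 holds -> v = 59 - 6 = 53.
Iteration 2: 53 > 30 holds -> v = 53 - 6 = 47.
Iteration 3: 47 > 30 holds -> v = 47 - 6 = 41.
Iteration 4: 41 > 30 holds -> v = 41 - 6 = 35.
Iteration 5: 35 > 30 holds -> v = 35 - 6 = 29.
Iteration 6: 29 > 30 fails; recursion stops.
v values: 59, 53, 47, 41, 35, 29; the maximum is 59.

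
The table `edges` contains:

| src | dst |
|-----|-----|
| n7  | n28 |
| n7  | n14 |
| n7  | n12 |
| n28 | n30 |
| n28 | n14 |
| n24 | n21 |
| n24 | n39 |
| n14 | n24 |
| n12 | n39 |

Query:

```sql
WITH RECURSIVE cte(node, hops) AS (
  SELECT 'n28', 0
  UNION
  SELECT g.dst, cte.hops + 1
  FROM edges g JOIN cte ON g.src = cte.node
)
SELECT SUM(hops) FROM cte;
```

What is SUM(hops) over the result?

Base: (n28, hops=0).
Iteration 1: edges from {n28} -> (n14, hops=1), (n30, hops=1).
Iteration 2: edges from {n14,n30} -> (n24, hops=2).
Iteration 3: edges from {n24} -> (n21, hops=3), (n39, hops=3).
Iteration 4: no outgoing edges from {n21,n39}; recursion stops.
SUM(hops) = 0 + 1 + 1 + 2 + 3 + 3 = 10.

10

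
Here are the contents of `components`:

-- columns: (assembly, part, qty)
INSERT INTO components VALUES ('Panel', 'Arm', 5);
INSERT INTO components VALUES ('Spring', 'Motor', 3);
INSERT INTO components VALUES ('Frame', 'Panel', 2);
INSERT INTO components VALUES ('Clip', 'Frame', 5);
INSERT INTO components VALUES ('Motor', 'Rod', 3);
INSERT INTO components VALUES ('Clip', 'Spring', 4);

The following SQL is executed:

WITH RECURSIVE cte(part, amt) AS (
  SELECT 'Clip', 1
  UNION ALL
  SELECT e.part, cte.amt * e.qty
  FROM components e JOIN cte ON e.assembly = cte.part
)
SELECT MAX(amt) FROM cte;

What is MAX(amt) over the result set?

50

Base: (Clip, amt=1).
Iteration 1: components of {Clip} -> Frame = 1*5 = 5, Spring = 1*4 = 4.
Iteration 2: components of {Frame,Spring} -> Motor = 4*3 = 12, Panel = 5*2 = 10.
Iteration 3: components of {Motor,Panel} -> Arm = 10*5 = 50, Rod = 12*3 = 36.
Iteration 4: no further components; recursion stops.
amt values: 1, 5, 4, 10, 12, 50, 36; the maximum is 50.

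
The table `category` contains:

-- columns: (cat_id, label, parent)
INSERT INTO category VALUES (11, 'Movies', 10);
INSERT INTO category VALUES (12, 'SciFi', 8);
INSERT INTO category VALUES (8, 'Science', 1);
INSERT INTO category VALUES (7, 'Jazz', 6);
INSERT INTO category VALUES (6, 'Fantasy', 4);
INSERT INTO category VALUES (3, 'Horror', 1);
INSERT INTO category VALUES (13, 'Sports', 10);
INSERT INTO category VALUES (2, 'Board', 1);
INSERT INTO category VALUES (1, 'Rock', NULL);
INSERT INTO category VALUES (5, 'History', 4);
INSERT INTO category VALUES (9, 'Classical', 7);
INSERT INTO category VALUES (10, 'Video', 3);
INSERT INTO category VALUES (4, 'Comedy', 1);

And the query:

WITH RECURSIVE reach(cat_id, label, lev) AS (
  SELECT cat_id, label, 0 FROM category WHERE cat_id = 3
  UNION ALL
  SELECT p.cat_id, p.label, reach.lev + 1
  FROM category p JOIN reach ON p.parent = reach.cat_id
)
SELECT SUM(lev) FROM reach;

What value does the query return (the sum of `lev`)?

Base: cat_id=3 (Horror) at lev 0.
Iteration 1: rows with parent in {3} -> Video (id 10, lev 1).
Iteration 2: rows with parent in {10} -> Movies (id 11, lev 2), Sports (id 13, lev 2).
Iteration 3: no rows with parent in {11,13}; recursion stops.
SUM(lev) = 0 + 1 + 2 + 2 = 5.

5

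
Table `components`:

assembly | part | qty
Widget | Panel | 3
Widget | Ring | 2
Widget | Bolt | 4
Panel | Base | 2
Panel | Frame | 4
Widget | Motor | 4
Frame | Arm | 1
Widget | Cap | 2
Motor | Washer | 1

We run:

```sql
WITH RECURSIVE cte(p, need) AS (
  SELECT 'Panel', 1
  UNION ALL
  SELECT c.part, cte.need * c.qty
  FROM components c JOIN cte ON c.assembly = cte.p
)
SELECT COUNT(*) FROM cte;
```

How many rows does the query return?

Base: (Panel, need=1).
Iteration 1: components of {Panel} -> Base = 1*2 = 2, Frame = 1*4 = 4.
Iteration 2: components of {Base,Frame} -> Arm = 4*1 = 4.
Iteration 3: no further components; recursion stops.
Total rows emitted: 4.

4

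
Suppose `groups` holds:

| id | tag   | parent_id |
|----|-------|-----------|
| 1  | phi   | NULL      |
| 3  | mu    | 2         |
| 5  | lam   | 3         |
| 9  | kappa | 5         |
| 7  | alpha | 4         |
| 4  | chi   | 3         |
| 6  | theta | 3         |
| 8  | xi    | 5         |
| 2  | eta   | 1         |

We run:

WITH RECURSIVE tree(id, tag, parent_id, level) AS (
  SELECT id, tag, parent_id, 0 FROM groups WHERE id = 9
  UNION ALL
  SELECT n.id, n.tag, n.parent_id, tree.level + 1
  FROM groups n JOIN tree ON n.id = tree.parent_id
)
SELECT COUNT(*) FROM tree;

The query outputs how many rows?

5

Base: id=9 (kappa), parent_id=5, level 0.
Iteration 1: join on id=5 -> lam (id 5, parent_id=3, level 1).
Iteration 2: join on id=3 -> mu (id 3, parent_id=2, level 2).
Iteration 3: join on id=2 -> eta (id 2, parent_id=1, level 3).
Iteration 4: join on id=1 -> phi (id 1, parent_id=NULL, level 4).
Iteration 5: parent_id is NULL; no match; recursion stops.
Total rows emitted: 5.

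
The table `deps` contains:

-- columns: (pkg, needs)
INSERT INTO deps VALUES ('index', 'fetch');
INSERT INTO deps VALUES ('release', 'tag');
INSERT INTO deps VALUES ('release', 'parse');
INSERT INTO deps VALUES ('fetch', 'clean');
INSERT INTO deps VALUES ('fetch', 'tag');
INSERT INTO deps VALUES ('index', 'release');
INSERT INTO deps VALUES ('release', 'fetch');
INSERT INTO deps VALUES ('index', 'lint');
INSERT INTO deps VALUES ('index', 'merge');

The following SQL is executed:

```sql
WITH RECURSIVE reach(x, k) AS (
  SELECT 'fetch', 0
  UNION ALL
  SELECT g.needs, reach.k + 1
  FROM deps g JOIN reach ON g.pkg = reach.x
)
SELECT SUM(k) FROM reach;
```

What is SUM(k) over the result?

Base: (fetch, k=0).
Iteration 1: edges from {fetch} -> (clean, k=1), (tag, k=1).
Iteration 2: no outgoing edges from {clean,tag}; recursion stops.
SUM(k) = 0 + 1 + 1 = 2.

2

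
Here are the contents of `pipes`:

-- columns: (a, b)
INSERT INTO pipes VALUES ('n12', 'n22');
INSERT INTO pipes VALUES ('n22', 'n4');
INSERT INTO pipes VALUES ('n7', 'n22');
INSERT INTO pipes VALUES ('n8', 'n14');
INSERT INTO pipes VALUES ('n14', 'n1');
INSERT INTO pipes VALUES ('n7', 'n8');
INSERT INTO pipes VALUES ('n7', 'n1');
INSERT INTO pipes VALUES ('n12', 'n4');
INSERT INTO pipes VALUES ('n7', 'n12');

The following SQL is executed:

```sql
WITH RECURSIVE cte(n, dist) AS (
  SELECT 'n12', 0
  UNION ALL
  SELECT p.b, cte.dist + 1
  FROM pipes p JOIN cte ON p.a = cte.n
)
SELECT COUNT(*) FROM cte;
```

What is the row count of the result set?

4

Base: (n12, dist=0).
Iteration 1: edges from {n12} -> (n22, dist=1), (n4, dist=1).
Iteration 2: edges from {n22,n4} -> (n4, dist=2).
Iteration 3: no outgoing edges from {n4}; recursion stops.
Total rows emitted: 4.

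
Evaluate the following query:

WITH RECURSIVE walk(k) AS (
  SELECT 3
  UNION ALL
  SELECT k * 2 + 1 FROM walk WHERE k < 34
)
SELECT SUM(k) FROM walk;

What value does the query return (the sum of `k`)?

Base: k=3.
Iteration 1: 3 < 34 holds -> k = 3 * 2 + 1 = 7.
Iteration 2: 7 < 34 holds -> k = 7 * 2 + 1 = 15.
Iteration 3: 15 < 34 holds -> k = 15 * 2 + 1 = 31.
Iteration 4: 31 < 34 holds -> k = 31 * 2 + 1 = 63.
Iteration 5: 63 < 34 fails; recursion stops.
SUM(k) = 3 + 7 + 15 + 31 + 63 = 119.

119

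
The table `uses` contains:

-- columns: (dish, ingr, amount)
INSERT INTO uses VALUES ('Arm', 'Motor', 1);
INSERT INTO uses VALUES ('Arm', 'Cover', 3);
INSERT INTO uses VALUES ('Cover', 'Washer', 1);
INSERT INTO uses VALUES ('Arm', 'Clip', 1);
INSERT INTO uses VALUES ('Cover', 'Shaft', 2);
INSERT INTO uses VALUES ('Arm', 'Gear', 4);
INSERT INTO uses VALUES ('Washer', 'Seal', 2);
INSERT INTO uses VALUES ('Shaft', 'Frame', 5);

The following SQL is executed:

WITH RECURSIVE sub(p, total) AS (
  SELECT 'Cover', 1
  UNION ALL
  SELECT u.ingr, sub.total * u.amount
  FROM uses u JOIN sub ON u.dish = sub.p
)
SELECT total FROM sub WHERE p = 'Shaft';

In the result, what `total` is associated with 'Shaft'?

Base: (Cover, total=1).
Iteration 1: components of {Cover} -> Shaft = 1*2 = 2, Washer = 1*1 = 1.
Iteration 2: components of {Shaft,Washer} -> Frame = 2*5 = 10, Seal = 1*2 = 2.
Iteration 3: no further components; recursion stops.

2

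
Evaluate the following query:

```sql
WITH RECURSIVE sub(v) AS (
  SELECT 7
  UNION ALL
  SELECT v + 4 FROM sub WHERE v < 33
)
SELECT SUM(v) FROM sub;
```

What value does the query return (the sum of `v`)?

168

Base: v=7.
Iteration 1: 7 < 33 holds -> v = 7 + 4 = 11.
Iteration 2: 11 < 33 holds -> v = 11 + 4 = 15.
Iteration 3: 15 < 33 holds -> v = 15 + 4 = 19.
Iteration 4: 19 < 33 holds -> v = 19 + 4 = 23.
Iteration 5: 23 < 33 holds -> v = 23 + 4 = 27.
Iteration 6: 27 < 33 holds -> v = 27 + 4 = 31.
Iteration 7: 31 < 33 holds -> v = 31 + 4 = 35.
Iteration 8: 35 < 33 fails; recursion stops.
SUM(v) = 7 + 11 + 15 + 19 + 23 + 27 + 31 + 35 = 168.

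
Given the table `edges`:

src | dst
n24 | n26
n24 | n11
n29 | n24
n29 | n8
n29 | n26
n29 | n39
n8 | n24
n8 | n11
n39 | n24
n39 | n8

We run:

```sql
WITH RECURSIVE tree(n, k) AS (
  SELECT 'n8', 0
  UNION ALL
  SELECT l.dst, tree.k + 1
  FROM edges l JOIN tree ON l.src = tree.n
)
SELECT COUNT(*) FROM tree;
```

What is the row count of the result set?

Base: (n8, k=0).
Iteration 1: edges from {n8} -> (n11, k=1), (n24, k=1).
Iteration 2: edges from {n11,n24} -> (n11, k=2), (n26, k=2).
Iteration 3: no outgoing edges from {n11,n26}; recursion stops.
Total rows emitted: 5.

5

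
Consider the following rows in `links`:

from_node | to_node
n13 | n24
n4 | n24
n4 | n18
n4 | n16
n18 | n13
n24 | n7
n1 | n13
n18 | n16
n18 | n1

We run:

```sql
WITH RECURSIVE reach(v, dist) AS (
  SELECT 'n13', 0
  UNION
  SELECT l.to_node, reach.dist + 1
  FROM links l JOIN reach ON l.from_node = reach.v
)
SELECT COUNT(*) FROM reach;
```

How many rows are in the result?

Base: (n13, dist=0).
Iteration 1: edges from {n13} -> (n24, dist=1).
Iteration 2: edges from {n24} -> (n7, dist=2).
Iteration 3: no outgoing edges from {n7}; recursion stops.
Total rows emitted: 3.

3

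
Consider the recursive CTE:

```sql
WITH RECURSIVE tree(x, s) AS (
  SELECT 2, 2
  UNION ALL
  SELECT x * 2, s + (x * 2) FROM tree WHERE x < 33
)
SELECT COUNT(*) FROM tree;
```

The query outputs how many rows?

Base: x=2, s=2.
Iteration 1: 2 < 33 holds -> x = 2 * 2 = 4, s = 2 + 4 = 6.
Iteration 2: 4 < 33 holds -> x = 4 * 2 = 8, s = 6 + 8 = 14.
Iteration 3: 8 < 33 holds -> x = 8 * 2 = 16, s = 14 + 16 = 30.
Iteration 4: 16 < 33 holds -> x = 16 * 2 = 32, s = 30 + 32 = 62.
Iteration 5: 32 < 33 holds -> x = 32 * 2 = 64, s = 62 + 64 = 126.
Iteration 6: 64 < 33 fails; recursion stops.
Total rows emitted: 6.

6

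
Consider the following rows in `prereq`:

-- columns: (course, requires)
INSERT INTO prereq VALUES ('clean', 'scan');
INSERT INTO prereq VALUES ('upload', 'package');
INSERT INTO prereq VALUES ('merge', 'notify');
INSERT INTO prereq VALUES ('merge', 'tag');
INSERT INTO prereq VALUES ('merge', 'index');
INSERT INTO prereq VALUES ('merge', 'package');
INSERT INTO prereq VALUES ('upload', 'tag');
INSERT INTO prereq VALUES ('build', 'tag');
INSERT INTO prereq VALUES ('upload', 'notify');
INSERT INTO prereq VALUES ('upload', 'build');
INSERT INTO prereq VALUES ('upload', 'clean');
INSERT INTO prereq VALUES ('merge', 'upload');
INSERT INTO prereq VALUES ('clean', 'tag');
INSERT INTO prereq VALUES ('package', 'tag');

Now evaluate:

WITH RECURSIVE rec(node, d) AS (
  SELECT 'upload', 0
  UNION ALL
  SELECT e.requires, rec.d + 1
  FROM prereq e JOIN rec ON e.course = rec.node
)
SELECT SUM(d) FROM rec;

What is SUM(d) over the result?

13

Base: (upload, d=0).
Iteration 1: edges from {upload} -> (build, d=1), (clean, d=1), (notify, d=1), (package, d=1), (tag, d=1).
Iteration 2: edges from {build,clean,notify,package,tag} -> (scan, d=2), (tag, d=2) x3. [UNION ALL keeps all 4 new rows, including repeats]
Iteration 3: no outgoing edges from {scan,tag}; recursion stops.
SUM(d) = 0 + 1 + 1 + 1 + 1 + 1 + 2 + 2 + 2 + 2 = 13.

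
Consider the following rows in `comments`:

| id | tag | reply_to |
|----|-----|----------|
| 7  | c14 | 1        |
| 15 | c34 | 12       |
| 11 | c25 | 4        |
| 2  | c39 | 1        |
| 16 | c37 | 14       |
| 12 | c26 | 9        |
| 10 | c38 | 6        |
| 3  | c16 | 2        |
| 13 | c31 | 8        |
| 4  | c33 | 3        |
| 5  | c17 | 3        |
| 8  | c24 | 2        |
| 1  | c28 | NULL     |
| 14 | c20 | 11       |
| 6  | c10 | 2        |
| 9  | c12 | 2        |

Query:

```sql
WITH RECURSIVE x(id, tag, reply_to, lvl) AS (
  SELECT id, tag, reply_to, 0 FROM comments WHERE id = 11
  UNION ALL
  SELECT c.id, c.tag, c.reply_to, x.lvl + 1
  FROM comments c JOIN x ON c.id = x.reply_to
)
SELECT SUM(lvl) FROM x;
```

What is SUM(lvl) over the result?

Base: id=11 (c25), reply_to=4, lvl 0.
Iteration 1: join on id=4 -> c33 (id 4, reply_to=3, lvl 1).
Iteration 2: join on id=3 -> c16 (id 3, reply_to=2, lvl 2).
Iteration 3: join on id=2 -> c39 (id 2, reply_to=1, lvl 3).
Iteration 4: join on id=1 -> c28 (id 1, reply_to=NULL, lvl 4).
Iteration 5: reply_to is NULL; no match; recursion stops.
SUM(lvl) = 0 + 1 + 2 + 3 + 4 = 10.

10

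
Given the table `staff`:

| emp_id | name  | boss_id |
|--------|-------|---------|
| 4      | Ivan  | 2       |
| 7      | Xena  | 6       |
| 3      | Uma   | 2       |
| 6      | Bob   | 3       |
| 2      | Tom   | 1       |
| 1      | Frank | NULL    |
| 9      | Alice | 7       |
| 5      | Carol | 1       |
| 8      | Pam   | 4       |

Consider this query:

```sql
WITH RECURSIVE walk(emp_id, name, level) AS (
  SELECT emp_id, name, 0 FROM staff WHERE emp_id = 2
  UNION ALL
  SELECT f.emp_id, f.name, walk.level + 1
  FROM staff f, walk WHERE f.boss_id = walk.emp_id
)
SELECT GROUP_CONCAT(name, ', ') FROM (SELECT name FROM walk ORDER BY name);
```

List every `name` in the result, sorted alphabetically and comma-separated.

Base: emp_id=2 (Tom) at level 0.
Iteration 1: rows with boss_id in {2} -> Uma (id 3, level 1), Ivan (id 4, level 1).
Iteration 2: rows with boss_id in {3,4} -> Bob (id 6, level 2), Pam (id 8, level 2).
Iteration 3: rows with boss_id in {6,8} -> Xena (id 7, level 3).
Iteration 4: rows with boss_id in {7} -> Alice (id 9, level 4).
Iteration 5: no rows with boss_id in {9}; recursion stops.

Alice, Bob, Ivan, Pam, Tom, Uma, Xena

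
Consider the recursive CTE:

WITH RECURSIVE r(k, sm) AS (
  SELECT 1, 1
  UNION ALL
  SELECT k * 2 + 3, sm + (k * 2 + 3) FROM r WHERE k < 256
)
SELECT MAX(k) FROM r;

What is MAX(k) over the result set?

Base: k=1, sm=1.
Iteration 1: 1 < 256 holds -> k = 1 * 2 + 3 = 5, sm = 1 + 5 = 6.
Iteration 2: 5 < 256 holds -> k = 5 * 2 + 3 = 13, sm = 6 + 13 = 19.
Iteration 3: 13 < 256 holds -> k = 13 * 2 + 3 = 29, sm = 19 + 29 = 48.
Iteration 4: 29 < 256 holds -> k = 29 * 2 + 3 = 61, sm = 48 + 61 = 109.
Iteration 5: 61 < 256 holds -> k = 61 * 2 + 3 = 125, sm = 109 + 125 = 234.
Iteration 6: 125 < 256 holds -> k = 125 * 2 + 3 = 253, sm = 234 + 253 = 487.
Iteration 7: 253 < 256 holds -> k = 253 * 2 + 3 = 509, sm = 487 + 509 = 996.
Iteration 8: 509 < 256 fails; recursion stops.
k values: 1, 5, 13, 29, 61, 125, 253, 509; the maximum is 509.

509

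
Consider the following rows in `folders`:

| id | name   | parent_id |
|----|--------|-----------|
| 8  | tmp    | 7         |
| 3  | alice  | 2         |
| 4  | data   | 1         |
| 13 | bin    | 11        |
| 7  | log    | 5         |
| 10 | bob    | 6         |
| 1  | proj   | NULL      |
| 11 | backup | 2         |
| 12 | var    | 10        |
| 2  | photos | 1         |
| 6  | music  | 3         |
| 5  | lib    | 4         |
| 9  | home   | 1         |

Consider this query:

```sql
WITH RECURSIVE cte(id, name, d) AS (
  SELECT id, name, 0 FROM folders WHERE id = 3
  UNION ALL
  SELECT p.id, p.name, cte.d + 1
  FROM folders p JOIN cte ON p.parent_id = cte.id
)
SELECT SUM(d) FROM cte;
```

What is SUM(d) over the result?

Base: id=3 (alice) at d 0.
Iteration 1: rows with parent_id in {3} -> music (id 6, d 1).
Iteration 2: rows with parent_id in {6} -> bob (id 10, d 2).
Iteration 3: rows with parent_id in {10} -> var (id 12, d 3).
Iteration 4: no rows with parent_id in {12}; recursion stops.
SUM(d) = 0 + 1 + 2 + 3 = 6.

6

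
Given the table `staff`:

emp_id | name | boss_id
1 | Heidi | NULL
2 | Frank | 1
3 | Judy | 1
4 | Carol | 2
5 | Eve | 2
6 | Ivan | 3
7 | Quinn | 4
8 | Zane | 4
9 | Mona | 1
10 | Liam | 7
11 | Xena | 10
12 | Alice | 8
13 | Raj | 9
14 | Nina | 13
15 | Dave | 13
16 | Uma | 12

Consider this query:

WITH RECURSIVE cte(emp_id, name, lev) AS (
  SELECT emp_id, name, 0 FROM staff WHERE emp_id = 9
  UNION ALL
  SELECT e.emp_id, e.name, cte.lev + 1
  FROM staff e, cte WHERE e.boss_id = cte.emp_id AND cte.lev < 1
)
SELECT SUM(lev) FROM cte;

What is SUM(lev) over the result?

1

Base: emp_id=9 (Mona) at lev 0.
Iteration 1: rows with boss_id in {9} -> Raj (id 13, lev 1).
Iteration 2: lev < 1 fails for all current rows; recursion stops.
SUM(lev) = 0 + 1 = 1.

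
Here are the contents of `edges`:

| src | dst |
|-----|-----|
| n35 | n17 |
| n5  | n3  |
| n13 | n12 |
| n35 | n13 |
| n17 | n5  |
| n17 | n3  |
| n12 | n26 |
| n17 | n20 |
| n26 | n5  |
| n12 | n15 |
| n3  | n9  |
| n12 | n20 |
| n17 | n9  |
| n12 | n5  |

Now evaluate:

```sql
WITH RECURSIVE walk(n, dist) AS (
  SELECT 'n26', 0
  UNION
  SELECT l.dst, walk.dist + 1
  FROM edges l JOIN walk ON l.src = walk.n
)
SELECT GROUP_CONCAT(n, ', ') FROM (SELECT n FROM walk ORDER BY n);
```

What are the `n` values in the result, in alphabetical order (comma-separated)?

n26, n3, n5, n9

Base: (n26, dist=0).
Iteration 1: edges from {n26} -> (n5, dist=1).
Iteration 2: edges from {n5} -> (n3, dist=2).
Iteration 3: edges from {n3} -> (n9, dist=3).
Iteration 4: no outgoing edges from {n9}; recursion stops.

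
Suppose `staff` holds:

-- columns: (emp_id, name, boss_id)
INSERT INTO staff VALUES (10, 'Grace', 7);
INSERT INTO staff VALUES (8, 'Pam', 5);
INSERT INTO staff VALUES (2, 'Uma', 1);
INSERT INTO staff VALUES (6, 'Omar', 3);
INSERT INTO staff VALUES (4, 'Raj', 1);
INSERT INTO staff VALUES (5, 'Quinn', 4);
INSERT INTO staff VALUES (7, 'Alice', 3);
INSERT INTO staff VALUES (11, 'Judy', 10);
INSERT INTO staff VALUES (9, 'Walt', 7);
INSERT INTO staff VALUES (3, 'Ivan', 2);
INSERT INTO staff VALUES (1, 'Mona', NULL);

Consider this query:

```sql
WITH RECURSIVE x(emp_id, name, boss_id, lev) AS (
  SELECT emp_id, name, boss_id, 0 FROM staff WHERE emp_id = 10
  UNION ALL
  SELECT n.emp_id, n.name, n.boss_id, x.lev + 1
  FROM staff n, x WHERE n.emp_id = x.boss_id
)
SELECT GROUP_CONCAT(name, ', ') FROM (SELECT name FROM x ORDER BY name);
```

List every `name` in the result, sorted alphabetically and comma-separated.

Base: emp_id=10 (Grace), boss_id=7, lev 0.
Iteration 1: join on emp_id=7 -> Alice (id 7, boss_id=3, lev 1).
Iteration 2: join on emp_id=3 -> Ivan (id 3, boss_id=2, lev 2).
Iteration 3: join on emp_id=2 -> Uma (id 2, boss_id=1, lev 3).
Iteration 4: join on emp_id=1 -> Mona (id 1, boss_id=NULL, lev 4).
Iteration 5: boss_id is NULL; no match; recursion stops.

Alice, Grace, Ivan, Mona, Uma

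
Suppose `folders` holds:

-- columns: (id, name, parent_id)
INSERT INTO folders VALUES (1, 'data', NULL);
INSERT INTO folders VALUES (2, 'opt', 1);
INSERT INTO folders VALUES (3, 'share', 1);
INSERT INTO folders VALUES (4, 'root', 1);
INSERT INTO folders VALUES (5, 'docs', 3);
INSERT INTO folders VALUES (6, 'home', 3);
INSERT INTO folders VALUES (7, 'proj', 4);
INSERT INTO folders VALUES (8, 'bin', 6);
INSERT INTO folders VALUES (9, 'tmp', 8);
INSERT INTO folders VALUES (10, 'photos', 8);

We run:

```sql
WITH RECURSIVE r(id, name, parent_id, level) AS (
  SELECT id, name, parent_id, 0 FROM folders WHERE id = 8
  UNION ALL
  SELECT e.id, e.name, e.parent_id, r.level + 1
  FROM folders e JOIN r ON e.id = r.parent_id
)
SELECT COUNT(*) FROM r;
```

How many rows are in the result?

Base: id=8 (bin), parent_id=6, level 0.
Iteration 1: join on id=6 -> home (id 6, parent_id=3, level 1).
Iteration 2: join on id=3 -> share (id 3, parent_id=1, level 2).
Iteration 3: join on id=1 -> data (id 1, parent_id=NULL, level 3).
Iteration 4: parent_id is NULL; no match; recursion stops.
Total rows emitted: 4.

4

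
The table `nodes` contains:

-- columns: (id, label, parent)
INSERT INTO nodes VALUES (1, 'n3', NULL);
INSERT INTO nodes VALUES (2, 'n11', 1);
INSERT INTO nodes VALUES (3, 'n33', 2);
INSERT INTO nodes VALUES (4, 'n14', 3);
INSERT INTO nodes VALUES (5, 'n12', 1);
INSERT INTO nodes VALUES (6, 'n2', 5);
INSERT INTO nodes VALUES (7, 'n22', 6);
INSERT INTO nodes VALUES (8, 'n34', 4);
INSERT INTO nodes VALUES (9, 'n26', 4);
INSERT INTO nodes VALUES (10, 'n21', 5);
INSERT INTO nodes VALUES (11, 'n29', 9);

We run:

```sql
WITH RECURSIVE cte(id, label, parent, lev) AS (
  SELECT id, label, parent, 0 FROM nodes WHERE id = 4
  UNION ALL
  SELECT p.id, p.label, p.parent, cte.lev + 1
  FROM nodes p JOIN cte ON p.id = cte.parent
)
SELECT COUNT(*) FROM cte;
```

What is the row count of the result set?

4

Base: id=4 (n14), parent=3, lev 0.
Iteration 1: join on id=3 -> n33 (id 3, parent=2, lev 1).
Iteration 2: join on id=2 -> n11 (id 2, parent=1, lev 2).
Iteration 3: join on id=1 -> n3 (id 1, parent=NULL, lev 3).
Iteration 4: parent is NULL; no match; recursion stops.
Total rows emitted: 4.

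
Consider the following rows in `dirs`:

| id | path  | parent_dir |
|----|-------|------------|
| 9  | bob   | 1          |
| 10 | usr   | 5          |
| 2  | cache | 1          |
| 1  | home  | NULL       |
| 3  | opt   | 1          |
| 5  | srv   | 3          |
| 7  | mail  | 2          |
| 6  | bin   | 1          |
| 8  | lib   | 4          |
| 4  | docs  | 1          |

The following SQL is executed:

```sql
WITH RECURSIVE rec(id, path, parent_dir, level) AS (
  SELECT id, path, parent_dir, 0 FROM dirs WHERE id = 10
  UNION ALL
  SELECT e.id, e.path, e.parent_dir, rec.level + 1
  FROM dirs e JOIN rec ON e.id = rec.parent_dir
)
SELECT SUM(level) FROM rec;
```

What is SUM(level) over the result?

6

Base: id=10 (usr), parent_dir=5, level 0.
Iteration 1: join on id=5 -> srv (id 5, parent_dir=3, level 1).
Iteration 2: join on id=3 -> opt (id 3, parent_dir=1, level 2).
Iteration 3: join on id=1 -> home (id 1, parent_dir=NULL, level 3).
Iteration 4: parent_dir is NULL; no match; recursion stops.
SUM(level) = 0 + 1 + 2 + 3 = 6.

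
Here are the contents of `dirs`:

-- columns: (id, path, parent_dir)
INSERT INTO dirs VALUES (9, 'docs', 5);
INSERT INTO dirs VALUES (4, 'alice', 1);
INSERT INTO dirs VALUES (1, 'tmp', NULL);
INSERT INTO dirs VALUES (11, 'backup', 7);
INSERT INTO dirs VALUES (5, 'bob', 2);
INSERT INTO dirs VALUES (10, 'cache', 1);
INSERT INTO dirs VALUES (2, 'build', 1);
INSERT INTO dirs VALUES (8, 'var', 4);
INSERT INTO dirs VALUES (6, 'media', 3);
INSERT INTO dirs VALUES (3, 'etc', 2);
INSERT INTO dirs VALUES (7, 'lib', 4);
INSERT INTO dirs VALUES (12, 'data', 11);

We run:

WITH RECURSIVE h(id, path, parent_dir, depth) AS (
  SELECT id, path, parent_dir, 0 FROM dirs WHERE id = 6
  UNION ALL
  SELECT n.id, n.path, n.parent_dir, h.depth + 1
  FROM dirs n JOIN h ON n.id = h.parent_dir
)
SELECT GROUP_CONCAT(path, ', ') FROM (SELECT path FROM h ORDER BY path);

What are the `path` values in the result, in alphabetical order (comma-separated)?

Base: id=6 (media), parent_dir=3, depth 0.
Iteration 1: join on id=3 -> etc (id 3, parent_dir=2, depth 1).
Iteration 2: join on id=2 -> build (id 2, parent_dir=1, depth 2).
Iteration 3: join on id=1 -> tmp (id 1, parent_dir=NULL, depth 3).
Iteration 4: parent_dir is NULL; no match; recursion stops.

build, etc, media, tmp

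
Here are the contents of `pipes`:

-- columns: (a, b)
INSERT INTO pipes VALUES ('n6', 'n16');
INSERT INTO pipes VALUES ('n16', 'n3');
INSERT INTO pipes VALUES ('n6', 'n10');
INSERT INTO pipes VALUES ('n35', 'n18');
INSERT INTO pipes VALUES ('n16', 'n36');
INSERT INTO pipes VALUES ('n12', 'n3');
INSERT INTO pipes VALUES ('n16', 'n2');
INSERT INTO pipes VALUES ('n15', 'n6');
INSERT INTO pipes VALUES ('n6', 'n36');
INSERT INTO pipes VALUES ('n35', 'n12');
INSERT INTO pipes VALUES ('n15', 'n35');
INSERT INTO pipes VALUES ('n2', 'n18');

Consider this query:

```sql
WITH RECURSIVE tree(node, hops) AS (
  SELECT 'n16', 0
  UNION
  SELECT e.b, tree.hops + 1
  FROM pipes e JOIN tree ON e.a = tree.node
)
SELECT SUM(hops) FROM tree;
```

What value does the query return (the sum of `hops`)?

Base: (n16, hops=0).
Iteration 1: edges from {n16} -> (n2, hops=1), (n3, hops=1), (n36, hops=1).
Iteration 2: edges from {n2,n3,n36} -> (n18, hops=2).
Iteration 3: no outgoing edges from {n18}; recursion stops.
SUM(hops) = 0 + 1 + 1 + 1 + 2 = 5.

5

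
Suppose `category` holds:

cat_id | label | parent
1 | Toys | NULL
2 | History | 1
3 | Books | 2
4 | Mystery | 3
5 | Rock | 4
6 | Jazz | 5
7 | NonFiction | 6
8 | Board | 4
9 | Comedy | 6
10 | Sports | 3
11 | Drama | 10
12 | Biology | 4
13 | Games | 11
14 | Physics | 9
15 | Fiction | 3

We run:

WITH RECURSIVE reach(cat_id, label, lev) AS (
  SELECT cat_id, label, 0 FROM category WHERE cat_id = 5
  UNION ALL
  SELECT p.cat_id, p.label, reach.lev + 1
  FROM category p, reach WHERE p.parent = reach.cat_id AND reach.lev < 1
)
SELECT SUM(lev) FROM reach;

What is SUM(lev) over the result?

1

Base: cat_id=5 (Rock) at lev 0.
Iteration 1: rows with parent in {5} -> Jazz (id 6, lev 1).
Iteration 2: lev < 1 fails for all current rows; recursion stops.
SUM(lev) = 0 + 1 = 1.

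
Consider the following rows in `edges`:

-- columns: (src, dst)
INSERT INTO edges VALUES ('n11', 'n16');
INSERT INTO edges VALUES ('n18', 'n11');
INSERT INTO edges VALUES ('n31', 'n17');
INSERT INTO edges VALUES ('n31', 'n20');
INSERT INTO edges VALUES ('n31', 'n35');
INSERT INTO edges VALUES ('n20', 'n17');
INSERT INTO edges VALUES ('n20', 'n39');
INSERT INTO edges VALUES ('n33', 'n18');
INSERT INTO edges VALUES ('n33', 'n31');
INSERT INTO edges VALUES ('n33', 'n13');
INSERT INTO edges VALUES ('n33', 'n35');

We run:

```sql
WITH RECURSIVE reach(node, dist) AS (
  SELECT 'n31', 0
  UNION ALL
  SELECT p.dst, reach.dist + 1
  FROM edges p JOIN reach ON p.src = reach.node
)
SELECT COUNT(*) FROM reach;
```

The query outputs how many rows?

Base: (n31, dist=0).
Iteration 1: edges from {n31} -> (n17, dist=1), (n20, dist=1), (n35, dist=1).
Iteration 2: edges from {n17,n20,n35} -> (n17, dist=2), (n39, dist=2).
Iteration 3: no outgoing edges from {n17,n39}; recursion stops.
Total rows emitted: 6.

6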